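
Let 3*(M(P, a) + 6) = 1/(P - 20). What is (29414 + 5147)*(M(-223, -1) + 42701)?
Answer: 1075699166894/729 ≈ 1.4756e+9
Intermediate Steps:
M(P, a) = -6 + 1/(3*(-20 + P)) (M(P, a) = -6 + 1/(3*(P - 20)) = -6 + 1/(3*(-20 + P)))
(29414 + 5147)*(M(-223, -1) + 42701) = (29414 + 5147)*((361 - 18*(-223))/(3*(-20 - 223)) + 42701) = 34561*((⅓)*(361 + 4014)/(-243) + 42701) = 34561*((⅓)*(-1/243)*4375 + 42701) = 34561*(-4375/729 + 42701) = 34561*(31124654/729) = 1075699166894/729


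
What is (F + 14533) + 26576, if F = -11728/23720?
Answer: 121886719/2965 ≈ 41109.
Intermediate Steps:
F = -1466/2965 (F = -11728*1/23720 = -1466/2965 ≈ -0.49444)
(F + 14533) + 26576 = (-1466/2965 + 14533) + 26576 = 43088879/2965 + 26576 = 121886719/2965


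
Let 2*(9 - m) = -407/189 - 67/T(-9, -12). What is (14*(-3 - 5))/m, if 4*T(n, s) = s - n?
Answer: 42336/13075 ≈ 3.2379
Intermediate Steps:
T(n, s) = -n/4 + s/4 (T(n, s) = (s - n)/4 = -n/4 + s/4)
m = -13075/378 (m = 9 - (-407/189 - 67/(-¼*(-9) + (¼)*(-12)))/2 = 9 - (-407*1/189 - 67/(9/4 - 3))/2 = 9 - (-407/189 - 67/(-¾))/2 = 9 - (-407/189 - 67*(-4/3))/2 = 9 - (-407/189 + 268/3)/2 = 9 - ½*16477/189 = 9 - 16477/378 = -13075/378 ≈ -34.590)
(14*(-3 - 5))/m = (14*(-3 - 5))/(-13075/378) = (14*(-8))*(-378/13075) = -112*(-378/13075) = 42336/13075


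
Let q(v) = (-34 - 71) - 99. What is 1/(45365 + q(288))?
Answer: 1/45161 ≈ 2.2143e-5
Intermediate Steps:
q(v) = -204 (q(v) = -105 - 99 = -204)
1/(45365 + q(288)) = 1/(45365 - 204) = 1/45161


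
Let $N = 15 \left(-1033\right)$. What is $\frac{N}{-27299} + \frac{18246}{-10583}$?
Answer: $- \frac{334113969}{288905317} \approx -1.1565$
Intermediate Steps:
$N = -15495$
$\frac{N}{-27299} + \frac{18246}{-10583} = - \frac{15495}{-27299} + \frac{18246}{-10583} = \left(-15495\right) \left(- \frac{1}{27299}\right) + 18246 \left(- \frac{1}{10583}\right) = \frac{15495}{27299} - \frac{18246}{10583} = - \frac{334113969}{288905317}$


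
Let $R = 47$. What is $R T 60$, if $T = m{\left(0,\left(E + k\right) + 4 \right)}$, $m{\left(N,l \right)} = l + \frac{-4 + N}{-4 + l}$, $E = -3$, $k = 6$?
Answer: $15980$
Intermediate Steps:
$m{\left(N,l \right)} = l + \frac{-4 + N}{-4 + l}$
$T = \frac{17}{3}$ ($T = \frac{-4 + 0 + \left(\left(-3 + 6\right) + 4\right)^{2} - 4 \left(\left(-3 + 6\right) + 4\right)}{-4 + \left(\left(-3 + 6\right) + 4\right)} = \frac{-4 + 0 + \left(3 + 4\right)^{2} - 4 \left(3 + 4\right)}{-4 + \left(3 + 4\right)} = \frac{-4 + 0 + 7^{2} - 28}{-4 + 7} = \frac{-4 + 0 + 49 - 28}{3} = \frac{1}{3} \cdot 17 = \frac{17}{3} \approx 5.6667$)
$R T 60 = 47 \cdot \frac{17}{3} \cdot 60 = \frac{799}{3} \cdot 60 = 15980$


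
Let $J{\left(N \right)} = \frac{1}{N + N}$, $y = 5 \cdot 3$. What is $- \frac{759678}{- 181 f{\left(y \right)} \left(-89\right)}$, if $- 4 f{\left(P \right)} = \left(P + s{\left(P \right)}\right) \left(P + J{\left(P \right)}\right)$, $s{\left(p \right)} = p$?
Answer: $\frac{3038712}{7265159} \approx 0.41826$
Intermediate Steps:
$y = 15$
$J{\left(N \right)} = \frac{1}{2 N}$
$f{\left(P \right)} = - \frac{P \left(P + \frac{1}{2 P}\right)}{2}$ ($f{\left(P \right)} = - \frac{\left(P + P\right) \left(P + \frac{1}{2 P}\right)}{4} = - \frac{2 P \left(P + \frac{1}{2 P}\right)}{4} = - \frac{P \left(P + \frac{1}{2 P}\right)}{2}$)
$- \frac{759678}{- 181 f{\left(y \right)} \left(-89\right)} = - \frac{759678}{- 181 \left(- \frac{1}{4} - \frac{15^{2}}{2}\right) \left(-89\right)} = - \frac{759678}{- 181 \left(- \frac{1}{4} - \frac{225}{2}\right) \left(-89\right)} = - \frac{759678}{\left(-181\right) \left(- \frac{451}{4}\right) \left(-89\right)} = - \frac{759678}{\frac{81631}{4} \left(-89\right)} = - \frac{759678}{- \frac{7265159}{4}} = \left(-759678\right) \left(- \frac{4}{7265159}\right) = \frac{3038712}{7265159}$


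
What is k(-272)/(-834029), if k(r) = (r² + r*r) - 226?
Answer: -21106/119147 ≈ -0.17714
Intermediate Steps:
k(r) = -226 + 2*r² (k(r) = (r² + r²) - 226 = 2*r² - 226 = -226 + 2*r²)
k(-272)/(-834029) = (-226 + 2*(-272)²)/(-834029) = (-226 + 2*73984)*(-1/834029) = (-226 + 147968)*(-1/834029) = 147742*(-1/834029) = -21106/119147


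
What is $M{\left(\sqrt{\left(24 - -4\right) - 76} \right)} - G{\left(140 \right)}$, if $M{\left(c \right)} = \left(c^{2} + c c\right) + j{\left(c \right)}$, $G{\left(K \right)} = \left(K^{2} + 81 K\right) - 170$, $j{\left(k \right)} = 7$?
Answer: $-30859$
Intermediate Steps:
$G{\left(K \right)} = -170 + K^{2} + 81 K$
$M{\left(c \right)} = 7 + 2 c^{2}$ ($M{\left(c \right)} = \left(c^{2} + c c\right) + 7 = \left(c^{2} + c^{2}\right) + 7 = 2 c^{2} + 7 = 7 + 2 c^{2}$)
$M{\left(\sqrt{\left(24 - -4\right) - 76} \right)} - G{\left(140 \right)} = \left(7 + 2 \left(\sqrt{\left(24 - -4\right) - 76}\right)^{2}\right) - \left(-170 + 140^{2} + 81 \cdot 140\right) = \left(7 + 2 \left(\sqrt{\left(24 + 4\right) - 76}\right)^{2}\right) - \left(-170 + 19600 + 11340\right) = \left(7 + 2 \left(\sqrt{28 - 76}\right)^{2}\right) - 30770 = \left(7 + 2 \left(\sqrt{-48}\right)^{2}\right) - 30770 = \left(7 + 2 \left(4 i \sqrt{3}\right)^{2}\right) - 30770 = \left(7 + 2 \left(-48\right)\right) - 30770 = \left(7 - 96\right) - 30770 = -89 - 30770 = -30859$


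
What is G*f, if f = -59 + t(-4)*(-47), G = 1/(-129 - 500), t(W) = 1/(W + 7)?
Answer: 224/1887 ≈ 0.11871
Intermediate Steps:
t(W) = 1/(7 + W)
G = -1/629 (G = 1/(-629) = -1/629 ≈ -0.0015898)
f = -224/3 (f = -59 - 47/(7 - 4) = -59 - 47/3 = -224/3 ≈ -74.667)
G*f = -1/629*(-224/3) = 224/1887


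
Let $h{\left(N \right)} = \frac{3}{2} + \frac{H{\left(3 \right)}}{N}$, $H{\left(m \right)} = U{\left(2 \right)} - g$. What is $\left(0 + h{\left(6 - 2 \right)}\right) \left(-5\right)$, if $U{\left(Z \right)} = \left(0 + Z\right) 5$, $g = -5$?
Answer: $- \frac{105}{4} \approx -26.25$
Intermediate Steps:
$U{\left(Z \right)} = 5 Z$ ($U{\left(Z \right)} = Z 5 = 5 Z$)
$H{\left(m \right)} = 15$ ($H{\left(m \right)} = 5 \cdot 2 - -5 = 10 + 5 = 15$)
$h{\left(N \right)} = \frac{3}{2} + \frac{15}{N}$
$\left(0 + h{\left(6 - 2 \right)}\right) \left(-5\right) = \left(0 + \left(\frac{3}{2} + \frac{15}{6 - 2}\right)\right) \left(-5\right) = \left(0 + \left(\frac{3}{2} + \frac{15}{4}\right)\right) \left(-5\right) = \left(0 + \frac{21}{4}\right) \left(-5\right) = \frac{21}{4} \left(-5\right) = - \frac{105}{4}$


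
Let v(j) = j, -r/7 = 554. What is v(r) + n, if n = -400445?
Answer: -404323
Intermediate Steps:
r = -3878 (r = -7*554 = -3878)
v(r) + n = -3878 - 400445 = -404323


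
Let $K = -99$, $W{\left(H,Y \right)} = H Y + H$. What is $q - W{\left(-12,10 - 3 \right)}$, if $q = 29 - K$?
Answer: $224$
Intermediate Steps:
$W{\left(H,Y \right)} = H + H Y$
$q = 128$ ($q = 29 - -99 = 29 + 99 = 128$)
$q - W{\left(-12,10 - 3 \right)} = 128 - - 12 \left(1 + \left(10 - 3\right)\right) = 128 - - 12 \left(1 + 7\right) = 128 - \left(-12\right) 8 = 128 - -96 = 128 + 96 = 224$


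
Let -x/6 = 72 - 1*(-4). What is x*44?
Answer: -20064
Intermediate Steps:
x = -456 (x = -6*(72 - 1*(-4)) = -6*(72 + 4) = -6*76 = -456)
x*44 = -456*44 = -20064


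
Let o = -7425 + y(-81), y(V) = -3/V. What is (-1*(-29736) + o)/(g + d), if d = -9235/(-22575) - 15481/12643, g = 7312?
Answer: 5731128730285/1878054350157 ≈ 3.0516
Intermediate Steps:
d = -46545094/57083145 (d = -9235*(-1/22575) - 15481*1/12643 = 1847/4515 - 15481/12643 = -46545094/57083145 ≈ -0.81539)
o = -200474/27 (o = -7425 - 3/(-81) = -7425 - 3*(-1/81) = -7425 + 1/27 = -200474/27 ≈ -7425.0)
(-1*(-29736) + o)/(g + d) = (-1*(-29736) - 200474/27)/(7312 - 46545094/57083145) = (29736 - 200474/27)/(417345411146/57083145) = (602398/27)*(57083145/417345411146) = 5731128730285/1878054350157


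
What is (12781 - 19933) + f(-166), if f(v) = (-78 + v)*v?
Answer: 33352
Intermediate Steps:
f(v) = v*(-78 + v)
(12781 - 19933) + f(-166) = (12781 - 19933) - 166*(-78 - 166) = -7152 - 166*(-244) = -7152 + 40504 = 33352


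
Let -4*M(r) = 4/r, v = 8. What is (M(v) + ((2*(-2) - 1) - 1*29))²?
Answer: 74529/64 ≈ 1164.5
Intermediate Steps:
M(r) = -1/r
(M(v) + ((2*(-2) - 1) - 1*29))² = (-1/8 + ((2*(-2) - 1) - 1*29))² = (-1*⅛ + ((-4 - 1) - 29))² = (-⅛ + (-5 - 29))² = (-⅛ - 34)² = (-273/8)² = 74529/64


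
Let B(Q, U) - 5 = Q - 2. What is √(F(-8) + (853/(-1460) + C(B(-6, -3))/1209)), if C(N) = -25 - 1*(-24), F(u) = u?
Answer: I*√6687169786245/882570 ≈ 2.93*I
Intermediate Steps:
B(Q, U) = 3 + Q (B(Q, U) = 5 + (Q - 2) = 5 + (-2 + Q) = 3 + Q)
C(N) = -1 (C(N) = -25 + 24 = -1)
√(F(-8) + (853/(-1460) + C(B(-6, -3))/1209)) = √(-8 + (853/(-1460) - 1/1209)) = √(-8 + (853*(-1/1460) - 1*1/1209)) = √(-8 + (-853/1460 - 1/1209)) = √(-8 - 1032737/1765140) = √(-15153857/1765140) = I*√6687169786245/882570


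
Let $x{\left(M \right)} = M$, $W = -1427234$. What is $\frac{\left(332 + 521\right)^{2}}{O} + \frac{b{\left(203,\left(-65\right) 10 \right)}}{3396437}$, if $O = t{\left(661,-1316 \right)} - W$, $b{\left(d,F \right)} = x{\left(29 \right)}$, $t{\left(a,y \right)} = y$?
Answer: $\frac{2471319480755}{4843040654166} \approx 0.51028$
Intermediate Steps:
$b{\left(d,F \right)} = 29$
$O = 1425918$ ($O = -1316 - -1427234 = -1316 + 1427234 = 1425918$)
$\frac{\left(332 + 521\right)^{2}}{O} + \frac{b{\left(203,\left(-65\right) 10 \right)}}{3396437} = \frac{\left(332 + 521\right)^{2}}{1425918} + \frac{29}{3396437} = 853^{2} \cdot \frac{1}{1425918} + 29 \cdot \frac{1}{3396437} = 727609 \cdot \frac{1}{1425918} + \frac{29}{3396437} = \frac{727609}{1425918} + \frac{29}{3396437} = \frac{2471319480755}{4843040654166}$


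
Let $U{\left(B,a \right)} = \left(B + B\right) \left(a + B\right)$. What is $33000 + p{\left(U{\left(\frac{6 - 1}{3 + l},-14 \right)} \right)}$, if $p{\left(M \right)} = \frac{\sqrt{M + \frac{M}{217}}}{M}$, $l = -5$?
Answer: $33000 + \frac{2 \sqrt{3902745}}{35805} \approx 33000.0$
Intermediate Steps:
$U{\left(B,a \right)} = 2 B \left(B + a\right)$
$p{\left(M \right)} = \frac{\sqrt{47306}}{217 \sqrt{M}}$ ($p{\left(M \right)} = \frac{\sqrt{M + M \frac{1}{217}}}{M} = \frac{\sqrt{M + \frac{M}{217}}}{M} = \frac{\sqrt{\frac{218 M}{217}}}{M} = \frac{\frac{1}{217} \sqrt{47306} \sqrt{M}}{M} = \frac{\sqrt{47306}}{217 \sqrt{M}}$)
$33000 + p{\left(U{\left(\frac{6 - 1}{3 + l},-14 \right)} \right)} = 33000 + \frac{\sqrt{47306}}{217 \sqrt{2} \sqrt{- \frac{1}{3 - 5}} \sqrt{6 - 1} \sqrt{14 - \frac{6 - 1}{3 - 5}}} = 33000 + \frac{\sqrt{47306}}{217 \frac{\sqrt{330}}{2}} = 33000 + \frac{\sqrt{47306} \frac{\sqrt{330}}{165}}{217} = 33000 + \frac{2 \sqrt{3902745}}{35805}$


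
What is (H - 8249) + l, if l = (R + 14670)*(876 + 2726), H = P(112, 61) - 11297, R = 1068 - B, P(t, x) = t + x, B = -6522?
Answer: 80161147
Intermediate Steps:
R = 7590 (R = 1068 - 1*(-6522) = 1068 + 6522 = 7590)
H = -11124 (H = (112 + 61) - 11297 = 173 - 11297 = -11124)
l = 80180520 (l = (7590 + 14670)*(876 + 2726) = 22260*3602 = 80180520)
(H - 8249) + l = (-11124 - 8249) + 80180520 = -19373 + 80180520 = 80161147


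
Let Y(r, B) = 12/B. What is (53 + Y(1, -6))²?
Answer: 2601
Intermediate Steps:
(53 + Y(1, -6))² = (53 + 12/(-6))² = (53 + 12*(-⅙))² = (53 - 2)² = 51² = 2601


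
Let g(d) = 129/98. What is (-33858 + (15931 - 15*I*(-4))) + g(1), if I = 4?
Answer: -1733197/98 ≈ -17686.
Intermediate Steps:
g(d) = 129/98 (g(d) = 129*(1/98) = 129/98)
(-33858 + (15931 - 15*I*(-4))) + g(1) = (-33858 + (15931 - 15*4*(-4))) + 129/98 = (-33858 + (15931 - 60*(-4))) + 129/98 = (-33858 + (15931 - 1*(-240))) + 129/98 = (-33858 + (15931 + 240)) + 129/98 = (-33858 + 16171) + 129/98 = -17687 + 129/98 = -1733197/98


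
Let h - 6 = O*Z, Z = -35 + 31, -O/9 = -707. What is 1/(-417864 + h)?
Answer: -1/443310 ≈ -2.2558e-6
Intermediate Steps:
O = 6363 (O = -9*(-707) = 6363)
Z = -4
h = -25446 (h = 6 + 6363*(-4) = 6 - 25452 = -25446)
1/(-417864 + h) = 1/(-417864 - 25446) = 1/(-443310) = -1/443310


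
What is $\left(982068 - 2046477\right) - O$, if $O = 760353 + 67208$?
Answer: $-1891970$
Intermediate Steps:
$O = 827561$
$\left(982068 - 2046477\right) - O = \left(982068 - 2046477\right) - 827561 = -1064409 - 827561 = -1891970$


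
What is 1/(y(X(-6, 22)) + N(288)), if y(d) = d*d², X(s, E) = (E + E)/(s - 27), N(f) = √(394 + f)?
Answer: 864/246541 + 729*√682/493082 ≈ 0.042115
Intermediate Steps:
X(s, E) = 2*E/(-27 + s) (X(s, E) = (2*E)/(-27 + s) = 2*E/(-27 + s))
y(d) = d³
1/(y(X(-6, 22)) + N(288)) = 1/((2*22/(-27 - 6))³ + √(394 + 288)) = 1/((2*22/(-33))³ + √682) = 1/((2*22*(-1/33))³ + √682) = 1/((-4/3)³ + √682) = 1/(-64/27 + √682)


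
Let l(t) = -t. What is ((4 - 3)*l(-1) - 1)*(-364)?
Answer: 0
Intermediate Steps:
((4 - 3)*l(-1) - 1)*(-364) = ((4 - 3)*(-1*(-1)) - 1)*(-364) = (1*1 - 1)*(-364) = (1 - 1)*(-364) = 0*(-364) = 0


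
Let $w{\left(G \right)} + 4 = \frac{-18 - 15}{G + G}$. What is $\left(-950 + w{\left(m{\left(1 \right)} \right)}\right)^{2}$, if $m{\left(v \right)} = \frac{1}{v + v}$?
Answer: $974169$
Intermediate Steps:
$m{\left(v \right)} = \frac{1}{2 v}$
$w{\left(G \right)} = -4 - \frac{33}{2 G}$ ($w{\left(G \right)} = -4 + \frac{-18 - 15}{G + G} = -4 - \frac{33}{2 G}$)
$\left(-950 + w{\left(m{\left(1 \right)} \right)}\right)^{2} = \left(-950 - \left(4 + \frac{33}{2 \frac{1}{2 \cdot 1}}\right)\right)^{2} = \left(-950 - \left(4 + \frac{33}{2 \cdot \frac{1}{2} \cdot 1}\right)\right)^{2} = \left(-950 - \left(4 + \frac{33 \frac{1}{\frac{1}{2}}}{2}\right)\right)^{2} = \left(-950 - 37\right)^{2} = \left(-987\right)^{2} = 974169$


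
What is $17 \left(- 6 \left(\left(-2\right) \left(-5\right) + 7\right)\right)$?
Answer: $-1734$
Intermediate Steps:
$17 \left(- 6 \left(\left(-2\right) \left(-5\right) + 7\right)\right) = 17 \left(- 6 \left(10 + 7\right)\right) = 17 \left(\left(-6\right) 17\right) = 17 \left(-102\right) = -1734$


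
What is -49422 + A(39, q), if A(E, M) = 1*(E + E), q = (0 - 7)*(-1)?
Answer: -49344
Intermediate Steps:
q = 7 (q = -7*(-1) = 7)
A(E, M) = 2*E (A(E, M) = 1*(2*E) = 2*E)
-49422 + A(39, q) = -49422 + 2*39 = -49422 + 78 = -49344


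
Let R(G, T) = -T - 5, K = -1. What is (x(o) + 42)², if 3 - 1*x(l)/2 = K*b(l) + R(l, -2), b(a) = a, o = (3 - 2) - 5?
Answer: 2116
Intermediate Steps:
R(G, T) = -5 - T
o = -4 (o = 1 - 5 = -4)
x(l) = 12 + 2*l (x(l) = 6 - 2*(-l + (-5 - 1*(-2))) = 6 - 2*(-l + (-5 + 2)) = 6 - 2*(-l - 3) = 6 - 2*(-3 - l) = 6 + (6 + 2*l) = 12 + 2*l)
(x(o) + 42)² = ((12 + 2*(-4)) + 42)² = ((12 - 8) + 42)² = (4 + 42)² = 46² = 2116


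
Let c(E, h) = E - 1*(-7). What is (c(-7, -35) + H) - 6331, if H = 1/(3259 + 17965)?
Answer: -134369143/21224 ≈ -6331.0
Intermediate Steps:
H = 1/21224 ≈ 4.7116e-5
c(E, h) = 7 + E (c(E, h) = E + 7 = 7 + E)
(c(-7, -35) + H) - 6331 = ((7 - 7) + 1/21224) - 6331 = (0 + 1/21224) - 6331 = 1/21224 - 6331 = -134369143/21224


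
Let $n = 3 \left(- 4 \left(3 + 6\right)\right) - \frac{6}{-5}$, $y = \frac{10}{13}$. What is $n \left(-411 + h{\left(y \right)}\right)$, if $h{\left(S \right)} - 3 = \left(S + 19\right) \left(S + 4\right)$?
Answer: $\frac{28311612}{845} \approx 33505.0$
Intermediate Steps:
$y = \frac{10}{13}$ ($y = 10 \cdot \frac{1}{13} = \frac{10}{13} \approx 0.76923$)
$h{\left(S \right)} = 3 + \left(4 + S\right) \left(19 + S\right)$ ($h{\left(S \right)} = 3 + \left(S + 19\right) \left(S + 4\right) = 3 + \left(19 + S\right) \left(4 + S\right) = 3 + \left(4 + S\right) \left(19 + S\right)$)
$n = - \frac{534}{5}$ ($n = 3 \left(\left(-4\right) 9\right) - - \frac{6}{5} = 3 \left(-36\right) + \frac{6}{5} = -108 + \frac{6}{5} = - \frac{534}{5} \approx -106.8$)
$n \left(-411 + h{\left(y \right)}\right) = - \frac{534 \left(-411 + \left(79 + \left(\frac{10}{13}\right)^{2} + 23 \cdot \frac{10}{13}\right)\right)}{5} = - \frac{534 \left(-411 + \left(79 + \frac{100}{169} + \frac{230}{13}\right)\right)}{5} = - \frac{534 \left(-411 + \frac{16441}{169}\right)}{5} = \left(- \frac{534}{5}\right) \left(- \frac{53018}{169}\right) = \frac{28311612}{845}$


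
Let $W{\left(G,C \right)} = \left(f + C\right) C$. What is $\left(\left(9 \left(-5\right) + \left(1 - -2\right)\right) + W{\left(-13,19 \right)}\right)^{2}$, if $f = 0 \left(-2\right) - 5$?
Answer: $50176$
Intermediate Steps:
$f = -5$ ($f = 0 - 5 = -5$)
$W{\left(G,C \right)} = C \left(-5 + C\right)$ ($W{\left(G,C \right)} = \left(-5 + C\right) C = C \left(-5 + C\right)$)
$\left(\left(9 \left(-5\right) + \left(1 - -2\right)\right) + W{\left(-13,19 \right)}\right)^{2} = \left(\left(9 \left(-5\right) + \left(1 - -2\right)\right) + 19 \left(-5 + 19\right)\right)^{2} = \left(\left(-45 + \left(1 + 2\right)\right) + 19 \cdot 14\right)^{2} = \left(\left(-45 + 3\right) + 266\right)^{2} = \left(-42 + 266\right)^{2} = 224^{2} = 50176$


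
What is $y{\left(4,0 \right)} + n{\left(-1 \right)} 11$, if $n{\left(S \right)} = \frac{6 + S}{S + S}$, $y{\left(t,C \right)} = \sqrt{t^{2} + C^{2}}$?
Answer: $- \frac{47}{2} \approx -23.5$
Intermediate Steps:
$y{\left(t,C \right)} = \sqrt{C^{2} + t^{2}}$
$n{\left(S \right)} = \frac{6 + S}{2 S}$
$y{\left(4,0 \right)} + n{\left(-1 \right)} 11 = \sqrt{0^{2} + 4^{2}} + \frac{6 - 1}{2 \left(-1\right)} 11 = \sqrt{0 + 16} + \frac{1}{2} \left(-1\right) 5 \cdot 11 = \sqrt{16} - \frac{55}{2} = 4 - \frac{55}{2} = - \frac{47}{2}$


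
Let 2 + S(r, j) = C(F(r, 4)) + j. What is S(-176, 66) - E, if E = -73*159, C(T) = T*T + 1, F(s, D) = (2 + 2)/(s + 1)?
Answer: 357455016/30625 ≈ 11672.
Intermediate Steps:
F(s, D) = 4/(1 + s)
C(T) = 1 + T² (C(T) = T² + 1 = 1 + T²)
S(r, j) = -1 + j + 16/(1 + r)² (S(r, j) = -2 + ((1 + (4/(1 + r))²) + j) = -2 + ((1 + 16/(1 + r)²) + j) = -2 + (1 + j + 16/(1 + r)²) = -1 + j + 16/(1 + r)²)
E = -11607
S(-176, 66) - E = (-1 + 66 + 16/(1 - 176)²) - 1*(-11607) = (-1 + 66 + 16/(-175)²) + 11607 = (-1 + 66 + 16*(1/30625)) + 11607 = (-1 + 66 + 16/30625) + 11607 = 1990641/30625 + 11607 = 357455016/30625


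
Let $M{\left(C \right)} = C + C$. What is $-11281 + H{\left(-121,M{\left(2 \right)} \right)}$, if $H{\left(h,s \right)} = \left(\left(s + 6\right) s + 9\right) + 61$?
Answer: $-11171$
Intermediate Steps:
$M{\left(C \right)} = 2 C$
$H{\left(h,s \right)} = 70 + s \left(6 + s\right)$ ($H{\left(h,s \right)} = \left(\left(6 + s\right) s + 9\right) + 61 = \left(s \left(6 + s\right) + 9\right) + 61 = \left(9 + s \left(6 + s\right)\right) + 61 = 70 + s \left(6 + s\right)$)
$-11281 + H{\left(-121,M{\left(2 \right)} \right)} = -11281 + \left(70 + \left(2 \cdot 2\right)^{2} + 6 \cdot 2 \cdot 2\right) = -11281 + \left(70 + 4^{2} + 6 \cdot 4\right) = -11281 + \left(70 + 16 + 24\right) = -11281 + 110 = -11171$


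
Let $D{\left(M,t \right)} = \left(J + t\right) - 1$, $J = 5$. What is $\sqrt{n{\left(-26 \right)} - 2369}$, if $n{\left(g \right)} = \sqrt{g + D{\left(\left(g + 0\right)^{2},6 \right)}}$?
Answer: $\sqrt{-2369 + 4 i} \approx 0.0411 + 48.672 i$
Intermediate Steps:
$D{\left(M,t \right)} = 4 + t$ ($D{\left(M,t \right)} = \left(5 + t\right) - 1 = 4 + t$)
$n{\left(g \right)} = \sqrt{10 + g}$ ($n{\left(g \right)} = \sqrt{g + \left(4 + 6\right)} = \sqrt{g + 10} = \sqrt{10 + g}$)
$\sqrt{n{\left(-26 \right)} - 2369} = \sqrt{\sqrt{10 - 26} - 2369} = \sqrt{\sqrt{-16} - 2369} = \sqrt{4 i - 2369} = \sqrt{-2369 + 4 i}$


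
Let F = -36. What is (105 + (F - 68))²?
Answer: 1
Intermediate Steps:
(105 + (F - 68))² = (105 + (-36 - 68))² = (105 - 104)² = 1² = 1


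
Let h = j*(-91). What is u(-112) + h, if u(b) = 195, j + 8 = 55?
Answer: -4082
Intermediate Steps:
j = 47 (j = -8 + 55 = 47)
h = -4277 (h = 47*(-91) = -4277)
u(-112) + h = 195 - 4277 = -4082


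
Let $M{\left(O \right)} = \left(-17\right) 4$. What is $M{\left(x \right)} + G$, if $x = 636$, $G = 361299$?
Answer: $361231$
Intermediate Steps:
$M{\left(O \right)} = -68$
$M{\left(x \right)} + G = -68 + 361299 = 361231$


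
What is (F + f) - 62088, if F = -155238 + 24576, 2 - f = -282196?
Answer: 89448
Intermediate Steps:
f = 282198 (f = 2 - 1*(-282196) = 2 + 282196 = 282198)
F = -130662
(F + f) - 62088 = (-130662 + 282198) - 62088 = 151536 - 62088 = 89448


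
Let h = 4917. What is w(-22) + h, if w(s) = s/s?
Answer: 4918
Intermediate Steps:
w(s) = 1
w(-22) + h = 1 + 4917 = 4918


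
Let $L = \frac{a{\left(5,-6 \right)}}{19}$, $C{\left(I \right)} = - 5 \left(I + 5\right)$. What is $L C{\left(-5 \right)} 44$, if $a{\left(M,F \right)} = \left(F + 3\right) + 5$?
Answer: $0$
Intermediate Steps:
$a{\left(M,F \right)} = 8 + F$ ($a{\left(M,F \right)} = \left(3 + F\right) + 5 = 8 + F$)
$C{\left(I \right)} = -25 - 5 I$ ($C{\left(I \right)} = - 5 \left(5 + I\right) = -25 - 5 I$)
$L = \frac{2}{19}$ ($L = \frac{8 - 6}{19} = 2 \cdot \frac{1}{19} = \frac{2}{19} \approx 0.10526$)
$L C{\left(-5 \right)} 44 = \frac{2 \left(-25 - -25\right)}{19} \cdot 44 = \frac{2 \left(-25 + 25\right)}{19} \cdot 44 = \frac{2}{19} \cdot 0 \cdot 44 = 0 \cdot 44 = 0$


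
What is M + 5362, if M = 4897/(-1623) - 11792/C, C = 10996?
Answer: 23904997517/4461627 ≈ 5357.9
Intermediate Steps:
M = -18246457/4461627 (M = 4897/(-1623) - 11792/10996 = 4897*(-1/1623) - 11792*1/10996 = -4897/1623 - 2948/2749 = -18246457/4461627 ≈ -4.0896)
M + 5362 = -18246457/4461627 + 5362 = 23904997517/4461627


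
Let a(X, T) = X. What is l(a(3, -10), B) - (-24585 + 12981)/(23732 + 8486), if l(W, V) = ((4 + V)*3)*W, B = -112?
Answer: -15652146/16109 ≈ -971.64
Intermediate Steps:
l(W, V) = W*(12 + 3*V) (l(W, V) = (12 + 3*V)*W = W*(12 + 3*V))
l(a(3, -10), B) - (-24585 + 12981)/(23732 + 8486) = 3*3*(4 - 112) - (-24585 + 12981)/(23732 + 8486) = 3*3*(-108) - (-11604)/32218 = -972 - (-11604)/32218 = -972 - 1*(-5802/16109) = -972 + 5802/16109 = -15652146/16109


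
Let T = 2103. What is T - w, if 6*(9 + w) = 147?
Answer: 4175/2 ≈ 2087.5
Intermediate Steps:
w = 31/2 (w = -9 + (⅙)*147 = -9 + 49/2 = 31/2 ≈ 15.500)
T - w = 2103 - 1*31/2 = 2103 - 31/2 = 4175/2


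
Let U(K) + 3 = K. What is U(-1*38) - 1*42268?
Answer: -42309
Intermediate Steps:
U(K) = -3 + K
U(-1*38) - 1*42268 = (-3 - 1*38) - 1*42268 = (-3 - 38) - 42268 = -41 - 42268 = -42309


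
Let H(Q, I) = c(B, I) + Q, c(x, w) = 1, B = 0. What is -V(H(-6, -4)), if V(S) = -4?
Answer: 4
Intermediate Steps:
H(Q, I) = 1 + Q
-V(H(-6, -4)) = -1*(-4) = 4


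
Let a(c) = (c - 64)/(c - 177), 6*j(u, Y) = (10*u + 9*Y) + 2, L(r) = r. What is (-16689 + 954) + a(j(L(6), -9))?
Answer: -17009132/1081 ≈ -15735.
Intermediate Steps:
j(u, Y) = 1/3 + 3*Y/2 + 5*u/3 (j(u, Y) = ((10*u + 9*Y) + 2)/6 = ((9*Y + 10*u) + 2)/6 = (2 + 9*Y + 10*u)/6 = 1/3 + 3*Y/2 + 5*u/3)
a(c) = (-64 + c)/(-177 + c)
(-16689 + 954) + a(j(L(6), -9)) = (-16689 + 954) + (-64 + (1/3 + (3/2)*(-9) + (5/3)*6))/(-177 + (1/3 + (3/2)*(-9) + (5/3)*6)) = -15735 + (-64 + (1/3 - 27/2 + 10))/(-177 + (1/3 - 27/2 + 10)) = -15735 + (-64 - 19/6)/(-177 - 19/6) = -15735 - 403/6/(-1081/6) = -15735 - 6/1081*(-403/6) = -15735 + 403/1081 = -17009132/1081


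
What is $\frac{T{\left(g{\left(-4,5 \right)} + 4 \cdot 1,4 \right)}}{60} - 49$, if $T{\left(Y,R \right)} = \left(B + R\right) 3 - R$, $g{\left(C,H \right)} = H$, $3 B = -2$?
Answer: $- \frac{489}{10} \approx -48.9$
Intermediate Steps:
$B = - \frac{2}{3}$ ($B = \frac{1}{3} \left(-2\right) = - \frac{2}{3} \approx -0.66667$)
$T{\left(Y,R \right)} = -2 + 2 R$ ($T{\left(Y,R \right)} = \left(- \frac{2}{3} + R\right) 3 - R = \left(-2 + 3 R\right) - R = -2 + 2 R$)
$\frac{T{\left(g{\left(-4,5 \right)} + 4 \cdot 1,4 \right)}}{60} - 49 = \frac{-2 + 2 \cdot 4}{60} - 49 = \left(-2 + 8\right) \frac{1}{60} - 49 = 6 \cdot \frac{1}{60} - 49 = \frac{1}{10} - 49 = - \frac{489}{10}$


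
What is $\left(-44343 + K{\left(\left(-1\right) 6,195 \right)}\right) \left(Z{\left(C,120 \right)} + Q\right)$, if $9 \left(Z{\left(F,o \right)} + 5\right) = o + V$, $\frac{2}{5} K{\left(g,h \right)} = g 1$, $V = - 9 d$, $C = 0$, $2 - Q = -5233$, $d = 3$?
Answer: $-232450706$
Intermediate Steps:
$Q = 5235$ ($Q = 2 - -5233 = 2 + 5233 = 5235$)
$V = -27$ ($V = \left(-9\right) 3 = -27$)
$K{\left(g,h \right)} = \frac{5 g}{2}$ ($K{\left(g,h \right)} = \frac{5 g 1}{2} = \frac{5 g}{2}$)
$Z{\left(F,o \right)} = -8 + \frac{o}{9}$ ($Z{\left(F,o \right)} = -5 + \frac{o - 27}{9} = -5 + \frac{-27 + o}{9} = -5 + \left(-3 + \frac{o}{9}\right) = -8 + \frac{o}{9}$)
$\left(-44343 + K{\left(\left(-1\right) 6,195 \right)}\right) \left(Z{\left(C,120 \right)} + Q\right) = \left(-44343 + \frac{5 \left(\left(-1\right) 6\right)}{2}\right) \left(\left(-8 + \frac{1}{9} \cdot 120\right) + 5235\right) = \left(-44343 + \frac{5}{2} \left(-6\right)\right) \left(\left(-8 + \frac{40}{3}\right) + 5235\right) = \left(-44343 - 15\right) \left(\frac{16}{3} + 5235\right) = \left(-44358\right) \frac{15721}{3} = -232450706$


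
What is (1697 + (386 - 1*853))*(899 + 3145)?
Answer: 4974120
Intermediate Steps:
(1697 + (386 - 1*853))*(899 + 3145) = (1697 + (386 - 853))*4044 = (1697 - 467)*4044 = 1230*4044 = 4974120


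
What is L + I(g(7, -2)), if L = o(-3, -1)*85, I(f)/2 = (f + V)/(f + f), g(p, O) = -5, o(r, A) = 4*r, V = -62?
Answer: -5033/5 ≈ -1006.6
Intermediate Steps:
I(f) = (-62 + f)/f (I(f) = 2*((f - 62)/(f + f)) = 2*((-62 + f)/((2*f))) = 2*((-62 + f)*(1/(2*f))) = 2*((-62 + f)/(2*f)) = (-62 + f)/f)
L = -1020 (L = (4*(-3))*85 = -12*85 = -1020)
L + I(g(7, -2)) = -1020 + (-62 - 5)/(-5) = -1020 - ⅕*(-67) = -1020 + 67/5 = -5033/5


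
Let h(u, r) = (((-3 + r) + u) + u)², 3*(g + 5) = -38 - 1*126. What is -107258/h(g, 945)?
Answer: -482661/3045512 ≈ -0.15848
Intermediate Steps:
g = -179/3 (g = -5 + (-38 - 1*126)/3 = -5 + (-38 - 126)/3 = -5 + (⅓)*(-164) = -5 - 164/3 = -179/3 ≈ -59.667)
h(u, r) = (-3 + r + 2*u)² (h(u, r) = ((-3 + r + u) + u)² = (-3 + r + 2*u)²)
-107258/h(g, 945) = -107258/(-3 + 945 + 2*(-179/3))² = -107258/(-3 + 945 - 358/3)² = -107258/((2468/3)²) = -107258/6091024/9 = -107258*9/6091024 = -482661/3045512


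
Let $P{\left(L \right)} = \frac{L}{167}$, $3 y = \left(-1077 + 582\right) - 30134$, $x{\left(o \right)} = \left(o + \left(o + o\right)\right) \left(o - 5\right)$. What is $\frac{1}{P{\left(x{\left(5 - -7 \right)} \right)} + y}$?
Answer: $- \frac{501}{5114287} \approx -9.7961 \cdot 10^{-5}$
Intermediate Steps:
$x{\left(o \right)} = 3 o \left(-5 + o\right)$ ($x{\left(o \right)} = \left(o + 2 o\right) \left(-5 + o\right) = 3 o \left(-5 + o\right)$)
$y = - \frac{30629}{3}$ ($y = \frac{\left(-1077 + 582\right) - 30134}{3} = \frac{-495 - 30134}{3} = \frac{1}{3} \left(-30629\right) = - \frac{30629}{3} \approx -10210.0$)
$P{\left(L \right)} = \frac{L}{167}$ ($P{\left(L \right)} = L \frac{1}{167} = \frac{L}{167}$)
$\frac{1}{P{\left(x{\left(5 - -7 \right)} \right)} + y} = \frac{1}{\frac{3 \left(5 - -7\right) \left(-5 + \left(5 - -7\right)\right)}{167} - \frac{30629}{3}} = \frac{1}{\frac{3 \left(5 + 7\right) \left(-5 + \left(5 + 7\right)\right)}{167} - \frac{30629}{3}} = \frac{1}{\frac{3 \cdot 12 \left(-5 + 12\right)}{167} - \frac{30629}{3}} = \frac{1}{\frac{3 \cdot 12 \cdot 7}{167} - \frac{30629}{3}} = \frac{1}{\frac{1}{167} \cdot 252 - \frac{30629}{3}} = \frac{1}{\frac{252}{167} - \frac{30629}{3}} = \frac{1}{- \frac{5114287}{501}} = - \frac{501}{5114287}$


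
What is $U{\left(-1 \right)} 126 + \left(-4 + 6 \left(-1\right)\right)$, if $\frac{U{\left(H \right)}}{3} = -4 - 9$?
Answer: $-4924$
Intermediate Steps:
$U{\left(H \right)} = -39$ ($U{\left(H \right)} = 3 \left(-4 - 9\right) = 3 \left(-13\right) = -39$)
$U{\left(-1 \right)} 126 + \left(-4 + 6 \left(-1\right)\right) = \left(-39\right) 126 + \left(-4 + 6 \left(-1\right)\right) = -4914 - 10 = -4924$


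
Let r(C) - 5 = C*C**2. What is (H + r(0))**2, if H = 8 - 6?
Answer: 49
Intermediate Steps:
H = 2
r(C) = 5 + C**3 (r(C) = 5 + C*C**2 = 5 + C**3)
(H + r(0))**2 = (2 + (5 + 0**3))**2 = (2 + (5 + 0))**2 = (2 + 5)**2 = 7**2 = 49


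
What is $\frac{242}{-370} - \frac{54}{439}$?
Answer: $- \frac{63109}{81215} \approx -0.77706$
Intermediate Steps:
$\frac{242}{-370} - \frac{54}{439} = 242 \left(- \frac{1}{370}\right) - \frac{54}{439} = - \frac{121}{185} - \frac{54}{439} = - \frac{63109}{81215}$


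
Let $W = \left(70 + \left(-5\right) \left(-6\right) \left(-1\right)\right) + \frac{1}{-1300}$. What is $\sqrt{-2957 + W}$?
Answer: $\frac{i \sqrt{49297313}}{130} \approx 54.009 i$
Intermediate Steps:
$W = \frac{51999}{1300}$ ($W = \left(70 + 30 \left(-1\right)\right) - \frac{1}{1300} = \left(70 - 30\right) - \frac{1}{1300} = 40 - \frac{1}{1300} = \frac{51999}{1300} \approx 39.999$)
$\sqrt{-2957 + W} = \sqrt{-2957 + \frac{51999}{1300}} = \sqrt{- \frac{3792101}{1300}} = \frac{i \sqrt{49297313}}{130}$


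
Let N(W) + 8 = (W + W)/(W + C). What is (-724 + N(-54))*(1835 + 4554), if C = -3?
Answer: -88628208/19 ≈ -4.6646e+6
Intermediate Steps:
N(W) = -8 + 2*W/(-3 + W) (N(W) = -8 + (W + W)/(W - 3) = -8 + (2*W)/(-3 + W) = -8 + 2*W/(-3 + W))
(-724 + N(-54))*(1835 + 4554) = (-724 + 6*(4 - 1*(-54))/(-3 - 54))*(1835 + 4554) = (-724 + 6*(4 + 54)/(-57))*6389 = (-724 + 6*(-1/57)*58)*6389 = (-724 - 116/19)*6389 = -13872/19*6389 = -88628208/19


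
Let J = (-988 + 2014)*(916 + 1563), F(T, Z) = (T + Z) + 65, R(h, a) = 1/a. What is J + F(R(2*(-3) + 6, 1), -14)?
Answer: 2543506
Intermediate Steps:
F(T, Z) = 65 + T + Z
J = 2543454 (J = 1026*2479 = 2543454)
J + F(R(2*(-3) + 6, 1), -14) = 2543454 + (65 + 1/1 - 14) = 2543454 + (65 + 1 - 14) = 2543454 + 52 = 2543506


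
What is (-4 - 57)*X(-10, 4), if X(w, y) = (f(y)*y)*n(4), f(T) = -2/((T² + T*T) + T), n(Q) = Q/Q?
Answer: 122/9 ≈ 13.556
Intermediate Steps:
n(Q) = 1
f(T) = -2/(T + 2*T²) (f(T) = -2/((T² + T²) + T) = -2/(2*T² + T) = -2/(T + 2*T²))
X(w, y) = -2/(1 + 2*y) (X(w, y) = ((-2/(y*(1 + 2*y)))*y)*1 = -2/(1 + 2*y)*1 = -2/(1 + 2*y))
(-4 - 57)*X(-10, 4) = (-4 - 57)*(-2/(1 + 2*4)) = -(-122)/(1 + 8) = -(-122)/9 = -61*(-2/9) = 122/9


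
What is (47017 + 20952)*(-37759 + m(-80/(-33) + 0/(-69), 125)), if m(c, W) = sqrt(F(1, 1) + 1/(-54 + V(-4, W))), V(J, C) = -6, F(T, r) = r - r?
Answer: -2566441471 + 67969*I*sqrt(15)/30 ≈ -2.5664e+9 + 8774.8*I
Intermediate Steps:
F(T, r) = 0
m(c, W) = I*sqrt(15)/30 (m(c, W) = sqrt(0 + 1/(-54 - 6)) = sqrt(0 + 1/(-60)) = sqrt(0 - 1/60) = sqrt(-1/60) = I*sqrt(15)/30)
(47017 + 20952)*(-37759 + m(-80/(-33) + 0/(-69), 125)) = (47017 + 20952)*(-37759 + I*sqrt(15)/30) = 67969*(-37759 + I*sqrt(15)/30) = -2566441471 + 67969*I*sqrt(15)/30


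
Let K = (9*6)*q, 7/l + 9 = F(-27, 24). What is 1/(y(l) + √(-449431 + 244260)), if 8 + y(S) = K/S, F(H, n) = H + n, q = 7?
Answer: -656/635507 - I*√205171/635507 ≈ -0.0010322 - 0.00071275*I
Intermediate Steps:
l = -7/12 (l = 7/(-9 + (-27 + 24)) = 7/(-9 - 3) = 7/(-12) = 7*(-1/12) = -7/12 ≈ -0.58333)
K = 378 (K = (9*6)*7 = 54*7 = 378)
y(S) = -8 + 378/S
1/(y(l) + √(-449431 + 244260)) = 1/((-8 + 378/(-7/12)) + √(-449431 + 244260)) = 1/((-8 + 378*(-12/7)) + √(-205171)) = 1/((-8 - 648) + I*√205171) = 1/(-656 + I*√205171)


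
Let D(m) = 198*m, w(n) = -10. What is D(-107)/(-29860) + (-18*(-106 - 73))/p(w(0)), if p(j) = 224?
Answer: 12619323/836080 ≈ 15.093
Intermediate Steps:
D(-107)/(-29860) + (-18*(-106 - 73))/p(w(0)) = (198*(-107))/(-29860) - 18*(-106 - 73)/224 = -21186*(-1/29860) - 18*(-179)*(1/224) = 10593/14930 + 3222*(1/224) = 10593/14930 + 1611/112 = 12619323/836080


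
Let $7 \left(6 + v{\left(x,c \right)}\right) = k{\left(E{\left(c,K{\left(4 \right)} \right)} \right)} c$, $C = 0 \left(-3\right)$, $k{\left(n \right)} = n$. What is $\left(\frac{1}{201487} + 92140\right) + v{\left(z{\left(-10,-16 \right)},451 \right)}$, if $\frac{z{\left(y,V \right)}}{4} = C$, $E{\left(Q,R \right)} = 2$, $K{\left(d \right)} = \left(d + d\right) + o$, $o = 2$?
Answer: $\frac{130128364087}{1410409} \approx 92263.0$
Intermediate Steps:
$K{\left(d \right)} = 2 + 2 d$ ($K{\left(d \right)} = \left(d + d\right) + 2 = 2 d + 2 = 2 + 2 d$)
$C = 0$
$z{\left(y,V \right)} = 0$ ($z{\left(y,V \right)} = 4 \cdot 0 = 0$)
$v{\left(x,c \right)} = -6 + \frac{2 c}{7}$
$\left(\frac{1}{201487} + 92140\right) + v{\left(z{\left(-10,-16 \right)},451 \right)} = \left(\frac{1}{201487} + 92140\right) + \left(-6 + \frac{2}{7} \cdot 451\right) = \left(\frac{1}{201487} + 92140\right) + \left(-6 + \frac{902}{7}\right) = \frac{18565012181}{201487} + \frac{860}{7} = \frac{130128364087}{1410409}$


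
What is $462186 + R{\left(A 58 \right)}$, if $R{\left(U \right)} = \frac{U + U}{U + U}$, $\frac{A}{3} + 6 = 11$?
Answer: $462187$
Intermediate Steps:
$A = 15$ ($A = -18 + 3 \cdot 11 = -18 + 33 = 15$)
$R{\left(U \right)} = 1$ ($R{\left(U \right)} = \frac{2 U}{2 U} = 2 U \frac{1}{2 U} = 1$)
$462186 + R{\left(A 58 \right)} = 462186 + 1 = 462187$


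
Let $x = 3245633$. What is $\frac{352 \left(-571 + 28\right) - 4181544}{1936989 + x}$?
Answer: $- \frac{2186340}{2591311} \approx -0.84372$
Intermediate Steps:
$\frac{352 \left(-571 + 28\right) - 4181544}{1936989 + x} = \frac{352 \left(-571 + 28\right) - 4181544}{1936989 + 3245633} = \frac{352 \left(-543\right) - 4181544}{5182622} = \left(-191136 - 4181544\right) \frac{1}{5182622} = \left(-4372680\right) \frac{1}{5182622} = - \frac{2186340}{2591311}$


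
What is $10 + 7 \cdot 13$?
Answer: $101$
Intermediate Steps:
$10 + 7 \cdot 13 = 10 + 91 = 101$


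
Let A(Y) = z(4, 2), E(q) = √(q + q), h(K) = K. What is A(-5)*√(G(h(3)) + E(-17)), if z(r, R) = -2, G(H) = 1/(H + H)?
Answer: -√(6 + 36*I*√34)/3 ≈ -3.4641 - 3.3665*I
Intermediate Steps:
G(H) = 1/(2*H)
E(q) = √2*√q (E(q) = √(2*q) = √2*√q)
A(Y) = -2
A(-5)*√(G(h(3)) + E(-17)) = -2*√((½)/3 + √2*√(-17)) = -2*√((½)*(⅓) + √2*(I*√17)) = -2*√(⅙ + I*√34)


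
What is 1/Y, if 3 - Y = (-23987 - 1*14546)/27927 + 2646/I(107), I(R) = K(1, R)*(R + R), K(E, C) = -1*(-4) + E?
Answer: 139635/266267 ≈ 0.52442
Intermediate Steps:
K(E, C) = 4 + E
I(R) = 10*R (I(R) = (4 + 1)*(R + R) = 5*(2*R) = 10*R)
Y = 266267/139635 (Y = 3 - ((-23987 - 1*14546)/27927 + 2646/((10*107))) = 3 - ((-23987 - 14546)*(1/27927) + 2646/1070) = 3 - (-38533*1/27927 + 2646*(1/1070)) = 3 - (-38533/27927 + 1323/535) = 3 - 1*152638/139635 = 3 - 152638/139635 = 266267/139635 ≈ 1.9069)
1/Y = 1/(266267/139635) = 139635/266267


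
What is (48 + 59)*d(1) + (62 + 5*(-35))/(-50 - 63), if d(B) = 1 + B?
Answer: 215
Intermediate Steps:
(48 + 59)*d(1) + (62 + 5*(-35))/(-50 - 63) = (48 + 59)*(1 + 1) + (62 + 5*(-35))/(-50 - 63) = 107*2 + (62 - 175)/(-113) = 214 - 113*(-1/113) = 214 + 1 = 215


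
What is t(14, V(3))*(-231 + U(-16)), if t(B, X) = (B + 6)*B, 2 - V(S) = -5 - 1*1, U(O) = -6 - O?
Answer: -61880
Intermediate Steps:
V(S) = 8 (V(S) = 2 - (-5 - 1*1) = 2 - (-5 - 1) = 2 - 1*(-6) = 2 + 6 = 8)
t(B, X) = B*(6 + B) (t(B, X) = (6 + B)*B = B*(6 + B))
t(14, V(3))*(-231 + U(-16)) = (14*(6 + 14))*(-231 + (-6 - 1*(-16))) = (14*20)*(-231 + (-6 + 16)) = 280*(-231 + 10) = 280*(-221) = -61880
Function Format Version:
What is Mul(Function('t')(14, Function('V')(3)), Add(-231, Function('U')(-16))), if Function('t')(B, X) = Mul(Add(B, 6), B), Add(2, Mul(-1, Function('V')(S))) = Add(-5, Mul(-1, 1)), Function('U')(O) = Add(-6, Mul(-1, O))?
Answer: -61880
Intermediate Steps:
Function('V')(S) = 8 (Function('V')(S) = Add(2, Mul(-1, Add(-5, Mul(-1, 1)))) = Add(2, Mul(-1, Add(-5, -1))) = Add(2, Mul(-1, -6)) = Add(2, 6) = 8)
Function('t')(B, X) = Mul(B, Add(6, B)) (Function('t')(B, X) = Mul(Add(6, B), B) = Mul(B, Add(6, B)))
Mul(Function('t')(14, Function('V')(3)), Add(-231, Function('U')(-16))) = Mul(Mul(14, Add(6, 14)), Add(-231, Add(-6, Mul(-1, -16)))) = Mul(Mul(14, 20), Add(-231, Add(-6, 16))) = Mul(280, Add(-231, 10)) = Mul(280, -221) = -61880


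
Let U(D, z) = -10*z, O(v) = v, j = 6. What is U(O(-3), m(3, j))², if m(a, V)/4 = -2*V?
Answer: 230400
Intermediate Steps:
m(a, V) = -8*V (m(a, V) = 4*(-2*V) = -8*V)
U(O(-3), m(3, j))² = (-(-80)*6)² = (-10*(-48))² = 480² = 230400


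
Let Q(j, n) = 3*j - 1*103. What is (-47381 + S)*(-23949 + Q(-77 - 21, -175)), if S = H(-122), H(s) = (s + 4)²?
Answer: 814544122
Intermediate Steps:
H(s) = (4 + s)²
S = 13924 (S = (4 - 122)² = (-118)² = 13924)
Q(j, n) = -103 + 3*j (Q(j, n) = 3*j - 103 = -103 + 3*j)
(-47381 + S)*(-23949 + Q(-77 - 21, -175)) = (-47381 + 13924)*(-23949 + (-103 + 3*(-77 - 21))) = -33457*(-23949 + (-103 + 3*(-98))) = -33457*(-23949 + (-103 - 294)) = -33457*(-23949 - 397) = -33457*(-24346) = 814544122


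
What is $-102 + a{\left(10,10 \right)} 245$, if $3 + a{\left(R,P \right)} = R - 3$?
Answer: $878$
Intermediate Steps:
$a{\left(R,P \right)} = -6 + R$ ($a{\left(R,P \right)} = -3 + \left(R - 3\right) = -3 + \left(-3 + R\right) = -6 + R$)
$-102 + a{\left(10,10 \right)} 245 = -102 + \left(-6 + 10\right) 245 = -102 + 4 \cdot 245 = -102 + 980 = 878$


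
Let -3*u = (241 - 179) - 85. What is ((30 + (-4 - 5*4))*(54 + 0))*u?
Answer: 2484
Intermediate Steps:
u = 23/3 (u = -((241 - 179) - 85)/3 = -(62 - 85)/3 = -⅓*(-23) = 23/3 ≈ 7.6667)
((30 + (-4 - 5*4))*(54 + 0))*u = ((30 + (-4 - 5*4))*(54 + 0))*(23/3) = ((30 + (-4 - 20))*54)*(23/3) = ((30 - 24)*54)*(23/3) = (6*54)*(23/3) = 324*(23/3) = 2484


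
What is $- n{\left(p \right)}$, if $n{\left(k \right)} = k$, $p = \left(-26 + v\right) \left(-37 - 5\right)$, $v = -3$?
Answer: $-1218$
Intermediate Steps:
$p = 1218$ ($p = \left(-26 - 3\right) \left(-37 - 5\right) = \left(-29\right) \left(-42\right) = 1218$)
$- n{\left(p \right)} = \left(-1\right) 1218 = -1218$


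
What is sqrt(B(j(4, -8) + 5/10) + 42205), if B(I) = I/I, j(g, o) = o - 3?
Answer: sqrt(42206) ≈ 205.44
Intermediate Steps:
j(g, o) = -3 + o
B(I) = 1
sqrt(B(j(4, -8) + 5/10) + 42205) = sqrt(1 + 42205) = sqrt(42206)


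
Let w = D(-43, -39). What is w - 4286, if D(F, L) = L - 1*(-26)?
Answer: -4299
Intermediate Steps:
D(F, L) = 26 + L (D(F, L) = L + 26 = 26 + L)
w = -13 (w = 26 - 39 = -13)
w - 4286 = -13 - 4286 = -4299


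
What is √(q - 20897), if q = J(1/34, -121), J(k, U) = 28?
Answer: I*√20869 ≈ 144.46*I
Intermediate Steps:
q = 28
√(q - 20897) = √(28 - 20897) = √(-20869) = I*√20869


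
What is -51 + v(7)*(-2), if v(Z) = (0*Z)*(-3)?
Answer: -51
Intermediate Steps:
v(Z) = 0 (v(Z) = 0*(-3) = 0)
-51 + v(7)*(-2) = -51 + 0*(-2) = -51 + 0 = -51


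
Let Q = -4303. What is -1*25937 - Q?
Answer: -21634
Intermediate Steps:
-1*25937 - Q = -1*25937 - 1*(-4303) = -25937 + 4303 = -21634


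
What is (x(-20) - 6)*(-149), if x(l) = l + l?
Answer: 6854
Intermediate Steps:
x(l) = 2*l
(x(-20) - 6)*(-149) = (2*(-20) - 6)*(-149) = (-40 - 6)*(-149) = -46*(-149) = 6854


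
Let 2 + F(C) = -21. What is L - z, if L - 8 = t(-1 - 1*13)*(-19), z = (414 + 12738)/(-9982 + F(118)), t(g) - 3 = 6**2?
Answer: -2440171/3335 ≈ -731.69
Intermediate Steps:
F(C) = -23 (F(C) = -2 - 21 = -23)
t(g) = 39 (t(g) = 3 + 6**2 = 3 + 36 = 39)
z = -4384/3335 (z = (414 + 12738)/(-9982 - 23) = 13152/(-10005) = 13152*(-1/10005) = -4384/3335 ≈ -1.3145)
L = -733 (L = 8 + 39*(-19) = 8 - 741 = -733)
L - z = -733 - 1*(-4384/3335) = -733 + 4384/3335 = -2440171/3335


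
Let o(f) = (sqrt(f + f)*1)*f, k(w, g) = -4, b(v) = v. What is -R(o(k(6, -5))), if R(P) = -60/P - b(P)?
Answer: -17*I*sqrt(2)/4 ≈ -6.0104*I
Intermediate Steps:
o(f) = sqrt(2)*f**(3/2) (o(f) = (sqrt(2*f)*1)*f = ((sqrt(2)*sqrt(f))*1)*f = (sqrt(2)*sqrt(f))*f = sqrt(2)*f**(3/2))
R(P) = -P - 60/P (R(P) = -60/P - P = -P - 60/P)
-R(o(k(6, -5))) = -(-sqrt(2)*(-4)**(3/2) - 60*I*sqrt(2)/16) = -(-sqrt(2)*(-8*I) - 60*I*sqrt(2)/16) = -(-(-8)*I*sqrt(2) - 60*I*sqrt(2)/16) = -(8*I*sqrt(2) - 15*I*sqrt(2)/4) = -17*I*sqrt(2)/4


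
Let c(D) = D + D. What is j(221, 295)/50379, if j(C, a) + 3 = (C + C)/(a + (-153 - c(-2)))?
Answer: 2/3677667 ≈ 5.4382e-7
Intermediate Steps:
c(D) = 2*D
j(C, a) = -3 + 2*C/(-149 + a) (j(C, a) = -3 + (C + C)/(a + (-153 - 2*(-2))) = -3 + (2*C)/(a + (-153 - 1*(-4))) = -3 + (2*C)/(a + (-153 + 4)) = -3 + (2*C)/(a - 149) = -3 + (2*C)/(-149 + a) = -3 + 2*C/(-149 + a))
j(221, 295)/50379 = ((447 - 3*295 + 2*221)/(-149 + 295))/50379 = ((447 - 885 + 442)/146)*(1/50379) = ((1/146)*4)*(1/50379) = (2/73)*(1/50379) = 2/3677667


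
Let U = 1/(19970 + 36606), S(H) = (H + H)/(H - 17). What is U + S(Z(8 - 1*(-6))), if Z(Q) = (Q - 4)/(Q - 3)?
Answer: -1131343/10013952 ≈ -0.11298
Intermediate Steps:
Z(Q) = (-4 + Q)/(-3 + Q)
S(H) = 2*H/(-17 + H) (S(H) = (2*H)/(-17 + H) = 2*H/(-17 + H))
U = 1/56576 ≈ 1.7675e-5
U + S(Z(8 - 1*(-6))) = 1/56576 + 2*((-4 + (8 - 1*(-6)))/(-3 + (8 - 1*(-6))))/(-17 + (-4 + (8 - 1*(-6)))/(-3 + (8 - 1*(-6)))) = 1/56576 + 2*((-4 + (8 + 6))/(-3 + (8 + 6)))/(-17 + (-4 + (8 + 6))/(-3 + (8 + 6))) = 1/56576 + 2*((-4 + 14)/(-3 + 14))/(-17 + (-4 + 14)/(-3 + 14)) = 1/56576 + 2*(10/11)/(-17 + 10/11) = 1/56576 + 2*(10/11)/(-177/11) = 1/56576 + 2*(10/11)*(-11/177) = 1/56576 - 20/177 = -1131343/10013952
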